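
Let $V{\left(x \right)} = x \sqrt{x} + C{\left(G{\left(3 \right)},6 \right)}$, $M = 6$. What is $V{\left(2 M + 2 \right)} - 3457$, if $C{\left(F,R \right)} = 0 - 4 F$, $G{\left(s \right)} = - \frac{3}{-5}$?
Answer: $- \frac{17297}{5} + 14 \sqrt{14} \approx -3407.0$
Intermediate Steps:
$G{\left(s \right)} = \frac{3}{5}$ ($G{\left(s \right)} = \left(-3\right) \left(- \frac{1}{5}\right) = \frac{3}{5}$)
$C{\left(F,R \right)} = - 4 F$
$V{\left(x \right)} = - \frac{12}{5} + x^{\frac{3}{2}}$ ($V{\left(x \right)} = x \sqrt{x} - \frac{12}{5} = x^{\frac{3}{2}} - \frac{12}{5} = - \frac{12}{5} + x^{\frac{3}{2}}$)
$V{\left(2 M + 2 \right)} - 3457 = \left(- \frac{12}{5} + \left(2 \cdot 6 + 2\right)^{\frac{3}{2}}\right) - 3457 = \left(- \frac{12}{5} + \left(12 + 2\right)^{\frac{3}{2}}\right) - 3457 = \left(- \frac{12}{5} + 14^{\frac{3}{2}}\right) - 3457 = \left(- \frac{12}{5} + 14 \sqrt{14}\right) - 3457 = - \frac{17297}{5} + 14 \sqrt{14}$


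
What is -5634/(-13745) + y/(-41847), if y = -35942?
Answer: 729788788/575187015 ≈ 1.2688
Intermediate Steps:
-5634/(-13745) + y/(-41847) = -5634/(-13745) - 35942/(-41847) = -5634*(-1/13745) - 35942*(-1/41847) = 5634/13745 + 35942/41847 = 729788788/575187015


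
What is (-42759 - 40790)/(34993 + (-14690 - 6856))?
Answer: -83549/13447 ≈ -6.2132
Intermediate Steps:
(-42759 - 40790)/(34993 + (-14690 - 6856)) = -83549/(34993 - 21546) = -83549/13447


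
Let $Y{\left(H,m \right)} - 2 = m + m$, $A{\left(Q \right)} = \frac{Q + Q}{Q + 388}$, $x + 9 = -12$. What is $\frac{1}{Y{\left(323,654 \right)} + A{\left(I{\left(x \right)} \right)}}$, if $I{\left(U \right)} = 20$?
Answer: $\frac{51}{66815} \approx 0.0007633$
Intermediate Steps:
$x = -21$ ($x = -9 - 12 = -21$)
$A{\left(Q \right)} = \frac{2 Q}{388 + Q}$
$Y{\left(H,m \right)} = 2 + 2 m$ ($Y{\left(H,m \right)} = 2 + \left(m + m\right) = 2 + 2 m$)
$\frac{1}{Y{\left(323,654 \right)} + A{\left(I{\left(x \right)} \right)}} = \frac{1}{\left(2 + 2 \cdot 654\right) + 2 \cdot 20 \frac{1}{388 + 20}} = \frac{1}{\left(2 + 1308\right) + 2 \cdot 20 \cdot \frac{1}{408}} = \frac{1}{1310 + 2 \cdot 20 \cdot \frac{1}{408}} = \frac{1}{1310 + \frac{5}{51}} = \frac{1}{\frac{66815}{51}} = \frac{51}{66815}$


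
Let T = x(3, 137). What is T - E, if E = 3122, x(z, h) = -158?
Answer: -3280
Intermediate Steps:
T = -158
T - E = -158 - 1*3122 = -158 - 3122 = -3280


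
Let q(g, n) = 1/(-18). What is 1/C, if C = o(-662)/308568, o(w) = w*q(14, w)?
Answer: 2777112/331 ≈ 8390.1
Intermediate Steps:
q(g, n) = -1/18
o(w) = -w/18 (o(w) = w*(-1/18) = -w/18)
C = 331/2777112 (C = -1/18*(-662)/308568 = (331/9)*(1/308568) = 331/2777112 ≈ 0.00011919)
1/C = 1/(331/2777112) = 2777112/331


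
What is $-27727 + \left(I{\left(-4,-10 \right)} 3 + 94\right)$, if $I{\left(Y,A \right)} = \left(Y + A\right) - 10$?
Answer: $-27705$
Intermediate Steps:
$I{\left(Y,A \right)} = -10 + A + Y$ ($I{\left(Y,A \right)} = \left(A + Y\right) - 10 = -10 + A + Y$)
$-27727 + \left(I{\left(-4,-10 \right)} 3 + 94\right) = -27727 + \left(\left(-10 - 10 - 4\right) 3 + 94\right) = -27727 + \left(\left(-24\right) 3 + 94\right) = -27727 + \left(-72 + 94\right) = -27727 + 22 = -27705$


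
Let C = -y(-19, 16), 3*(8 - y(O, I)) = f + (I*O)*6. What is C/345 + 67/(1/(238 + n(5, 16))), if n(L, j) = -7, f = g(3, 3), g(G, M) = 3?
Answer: 355930/23 ≈ 15475.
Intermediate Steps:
f = 3
y(O, I) = 7 - 2*I*O (y(O, I) = 8 - (3 + (I*O)*6)/3 = 8 - (3 + 6*I*O)/3 = 8 + (-1 - 2*I*O) = 7 - 2*I*O)
C = -615 (C = -(7 - 2*16*(-19)) = -(7 + 608) = -1*615 = -615)
C/345 + 67/(1/(238 + n(5, 16))) = -615/345 + 67/(1/(238 - 7)) = -615*1/345 + 67/(1/231) = -41/23 + 67/(1/231) = -41/23 + 67*231 = -41/23 + 15477 = 355930/23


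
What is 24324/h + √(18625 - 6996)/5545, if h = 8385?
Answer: 8108/2795 + √11629/5545 ≈ 2.9203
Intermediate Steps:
24324/h + √(18625 - 6996)/5545 = 24324/8385 + √(18625 - 6996)/5545 = 24324*(1/8385) + √11629*(1/5545) = 8108/2795 + √11629/5545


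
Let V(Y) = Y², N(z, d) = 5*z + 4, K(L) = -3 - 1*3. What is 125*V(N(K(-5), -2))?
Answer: 84500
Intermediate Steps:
K(L) = -6 (K(L) = -3 - 3 = -6)
N(z, d) = 4 + 5*z
125*V(N(K(-5), -2)) = 125*(4 + 5*(-6))² = 125*(4 - 30)² = 125*(-26)² = 125*676 = 84500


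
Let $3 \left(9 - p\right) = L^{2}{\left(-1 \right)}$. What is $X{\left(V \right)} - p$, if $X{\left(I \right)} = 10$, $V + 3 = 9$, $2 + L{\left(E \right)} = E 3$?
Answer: $\frac{28}{3} \approx 9.3333$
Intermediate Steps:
$L{\left(E \right)} = -2 + 3 E$ ($L{\left(E \right)} = -2 + E 3 = -2 + 3 E$)
$V = 6$ ($V = -3 + 9 = 6$)
$p = \frac{2}{3}$ ($p = 9 - \frac{\left(-2 + 3 \left(-1\right)\right)^{2}}{3} = 9 - \frac{\left(-2 - 3\right)^{2}}{3} = 9 - \frac{\left(-5\right)^{2}}{3} = 9 - \frac{25}{3} = \frac{2}{3} \approx 0.66667$)
$X{\left(V \right)} - p = 10 - \frac{2}{3} = \frac{28}{3}$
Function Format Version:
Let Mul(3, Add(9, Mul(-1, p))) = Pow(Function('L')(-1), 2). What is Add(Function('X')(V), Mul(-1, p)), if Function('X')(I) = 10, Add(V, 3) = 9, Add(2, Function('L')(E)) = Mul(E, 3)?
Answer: Rational(28, 3) ≈ 9.3333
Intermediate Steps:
Function('L')(E) = Add(-2, Mul(3, E)) (Function('L')(E) = Add(-2, Mul(E, 3)) = Add(-2, Mul(3, E)))
V = 6 (V = Add(-3, 9) = 6)
p = Rational(2, 3) (p = Add(9, Mul(Rational(-1, 3), Pow(Add(-2, Mul(3, -1)), 2))) = Add(9, Mul(Rational(-1, 3), Pow(Add(-2, -3), 2))) = Add(9, Mul(Rational(-1, 3), Pow(-5, 2))) = Add(9, Mul(Rational(-1, 3), 25)) = Add(9, Rational(-25, 3)) = Rational(2, 3) ≈ 0.66667)
Add(Function('X')(V), Mul(-1, p)) = Add(10, Mul(-1, Rational(2, 3))) = Add(10, Rational(-2, 3)) = Rational(28, 3)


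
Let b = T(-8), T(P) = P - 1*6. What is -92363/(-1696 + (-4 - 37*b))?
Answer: 92363/1182 ≈ 78.141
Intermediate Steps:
T(P) = -6 + P (T(P) = P - 6 = -6 + P)
b = -14 (b = -6 - 8 = -14)
-92363/(-1696 + (-4 - 37*b)) = -92363/(-1696 + (-4 - 37*(-14))) = -92363/(-1696 + (-4 + 518)) = -92363/(-1696 + 514) = -92363/(-1182) = -92363*(-1/1182) = 92363/1182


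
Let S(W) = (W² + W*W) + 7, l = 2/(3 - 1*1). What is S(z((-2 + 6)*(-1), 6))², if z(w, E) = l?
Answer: 81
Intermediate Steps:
l = 1 (l = 2/(3 - 1) = 2/2 = 2*(½) = 1)
z(w, E) = 1
S(W) = 7 + 2*W² (S(W) = (W² + W²) + 7 = 2*W² + 7 = 7 + 2*W²)
S(z((-2 + 6)*(-1), 6))² = (7 + 2*1²)² = (7 + 2*1)² = (7 + 2)² = 9² = 81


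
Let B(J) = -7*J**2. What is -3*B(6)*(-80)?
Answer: -60480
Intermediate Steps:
-3*B(6)*(-80) = -(-21)*6**2*(-80) = -(-21)*36*(-80) = -3*(-252)*(-80) = 756*(-80) = -60480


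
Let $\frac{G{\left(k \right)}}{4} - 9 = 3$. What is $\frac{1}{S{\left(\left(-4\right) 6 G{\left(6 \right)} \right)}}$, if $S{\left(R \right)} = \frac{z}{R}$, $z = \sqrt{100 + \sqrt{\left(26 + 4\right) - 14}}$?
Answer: $- \frac{288 \sqrt{26}}{13} \approx -112.96$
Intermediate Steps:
$G{\left(k \right)} = 48$ ($G{\left(k \right)} = 36 + 4 \cdot 3 = 36 + 12 = 48$)
$z = 2 \sqrt{26}$ ($z = \sqrt{100 + \sqrt{30 - 14}} = \sqrt{100 + \sqrt{16}} = \sqrt{100 + 4} = \sqrt{104} = 2 \sqrt{26} \approx 10.198$)
$S{\left(R \right)} = \frac{2 \sqrt{26}}{R}$
$\frac{1}{S{\left(\left(-4\right) 6 G{\left(6 \right)} \right)}} = \frac{1}{2 \sqrt{26} \frac{1}{\left(-4\right) 6 \cdot 48}} = \frac{1}{2 \sqrt{26} \frac{1}{\left(-24\right) 48}} = \frac{1}{2 \sqrt{26} \frac{1}{-1152}} = \frac{1}{2 \sqrt{26} \left(- \frac{1}{1152}\right)} = \frac{1}{\left(- \frac{1}{576}\right) \sqrt{26}} = - \frac{288 \sqrt{26}}{13}$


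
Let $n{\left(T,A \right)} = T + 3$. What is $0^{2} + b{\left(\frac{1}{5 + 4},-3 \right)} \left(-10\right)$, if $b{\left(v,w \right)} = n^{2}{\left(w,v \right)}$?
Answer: $0$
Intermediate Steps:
$n{\left(T,A \right)} = 3 + T$
$b{\left(v,w \right)} = \left(3 + w\right)^{2}$
$0^{2} + b{\left(\frac{1}{5 + 4},-3 \right)} \left(-10\right) = 0^{2} + \left(3 - 3\right)^{2} \left(-10\right) = 0 + 0^{2} \left(-10\right) = 0 + 0 \left(-10\right) = 0 + 0 = 0$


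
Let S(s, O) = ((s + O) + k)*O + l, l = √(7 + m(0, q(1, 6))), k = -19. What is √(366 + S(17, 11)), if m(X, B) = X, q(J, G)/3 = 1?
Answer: √(465 + √7) ≈ 21.625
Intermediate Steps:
q(J, G) = 3 (q(J, G) = 3*1 = 3)
l = √7 (l = √(7 + 0) = √7 ≈ 2.6458)
S(s, O) = √7 + O*(-19 + O + s) (S(s, O) = ((s + O) - 19)*O + √7 = ((O + s) - 19)*O + √7 = (-19 + O + s)*O + √7 = O*(-19 + O + s) + √7 = √7 + O*(-19 + O + s))
√(366 + S(17, 11)) = √(366 + (√7 + 11² - 19*11 + 11*17)) = √(366 + (√7 + 121 - 209 + 187)) = √(366 + (99 + √7)) = √(465 + √7)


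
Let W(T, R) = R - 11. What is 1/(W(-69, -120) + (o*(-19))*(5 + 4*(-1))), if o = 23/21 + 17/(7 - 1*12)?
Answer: -105/9157 ≈ -0.011467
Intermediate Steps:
o = -242/105 (o = 23*(1/21) + 17/(7 - 12) = 23/21 + 17/(-5) = 23/21 + 17*(-⅕) = 23/21 - 17/5 = -242/105 ≈ -2.3048)
W(T, R) = -11 + R
1/(W(-69, -120) + (o*(-19))*(5 + 4*(-1))) = 1/((-11 - 120) + (-242/105*(-19))*(5 + 4*(-1))) = 1/(-131 + 4598*(5 - 4)/105) = 1/(-131 + (4598/105)*1) = 1/(-131 + 4598/105) = 1/(-9157/105) = -105/9157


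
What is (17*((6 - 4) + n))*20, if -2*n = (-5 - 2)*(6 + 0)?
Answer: 7820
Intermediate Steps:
n = 21 (n = -(-5 - 2)*(6 + 0)/2 = -(-7)*6/2 = -1/2*(-42) = 21)
(17*((6 - 4) + n))*20 = (17*((6 - 4) + 21))*20 = (17*(2 + 21))*20 = (17*23)*20 = 391*20 = 7820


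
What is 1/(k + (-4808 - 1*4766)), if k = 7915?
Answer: -1/1659 ≈ -0.00060277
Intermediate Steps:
1/(k + (-4808 - 1*4766)) = 1/(7915 + (-4808 - 1*4766)) = 1/(7915 + (-4808 - 4766)) = 1/(7915 - 9574) = 1/(-1659) = -1/1659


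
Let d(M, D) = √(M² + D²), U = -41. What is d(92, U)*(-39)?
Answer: -39*√10145 ≈ -3928.2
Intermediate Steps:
d(M, D) = √(D² + M²)
d(92, U)*(-39) = √((-41)² + 92²)*(-39) = √(1681 + 8464)*(-39) = √10145*(-39) = -39*√10145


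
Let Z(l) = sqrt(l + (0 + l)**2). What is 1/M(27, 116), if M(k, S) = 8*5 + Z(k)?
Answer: 10/211 - 3*sqrt(21)/422 ≈ 0.014816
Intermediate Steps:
Z(l) = sqrt(l + l**2)
M(k, S) = 40 + sqrt(k*(1 + k)) (M(k, S) = 8*5 + sqrt(k*(1 + k)) = 40 + sqrt(k*(1 + k)))
1/M(27, 116) = 1/(40 + sqrt(27*(1 + 27))) = 1/(40 + sqrt(27*28)) = 1/(40 + sqrt(756)) = 1/(40 + 6*sqrt(21))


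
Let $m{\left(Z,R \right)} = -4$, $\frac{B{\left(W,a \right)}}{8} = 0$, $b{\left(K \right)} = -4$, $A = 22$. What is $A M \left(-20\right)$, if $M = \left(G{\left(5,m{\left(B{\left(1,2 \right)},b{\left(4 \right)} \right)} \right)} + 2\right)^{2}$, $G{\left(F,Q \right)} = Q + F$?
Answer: $-3960$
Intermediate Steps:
$B{\left(W,a \right)} = 0$ ($B{\left(W,a \right)} = 8 \cdot 0 = 0$)
$G{\left(F,Q \right)} = F + Q$
$M = 9$ ($M = \left(\left(5 - 4\right) + 2\right)^{2} = \left(1 + 2\right)^{2} = 3^{2} = 9$)
$A M \left(-20\right) = 22 \cdot 9 \left(-20\right) = 198 \left(-20\right) = -3960$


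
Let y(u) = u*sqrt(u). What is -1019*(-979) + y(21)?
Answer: 997601 + 21*sqrt(21) ≈ 9.9770e+5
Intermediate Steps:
y(u) = u**(3/2)
-1019*(-979) + y(21) = -1019*(-979) + 21**(3/2) = 997601 + 21*sqrt(21)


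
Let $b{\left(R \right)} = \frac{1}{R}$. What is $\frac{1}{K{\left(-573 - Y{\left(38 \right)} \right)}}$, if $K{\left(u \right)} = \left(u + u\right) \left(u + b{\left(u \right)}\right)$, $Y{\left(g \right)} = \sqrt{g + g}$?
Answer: $\frac{164203}{107750688820} - \frac{573 \sqrt{19}}{53875344410} \approx 1.4776 \cdot 10^{-6}$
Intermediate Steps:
$Y{\left(g \right)} = \sqrt{2} \sqrt{g}$ ($Y{\left(g \right)} = \sqrt{2 g} = \sqrt{2} \sqrt{g}$)
$K{\left(u \right)} = 2 u \left(u + \frac{1}{u}\right)$ ($K{\left(u \right)} = \left(u + u\right) \left(u + \frac{1}{u}\right) = 2 u \left(u + \frac{1}{u}\right)$)
$\frac{1}{K{\left(-573 - Y{\left(38 \right)} \right)}} = \frac{1}{2 + 2 \left(-573 - \sqrt{2} \sqrt{38}\right)^{2}} = \frac{1}{2 + 2 \left(-573 - 2 \sqrt{19}\right)^{2}}$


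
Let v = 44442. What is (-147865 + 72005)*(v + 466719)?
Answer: -38776673460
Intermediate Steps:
(-147865 + 72005)*(v + 466719) = (-147865 + 72005)*(44442 + 466719) = -75860*511161 = -38776673460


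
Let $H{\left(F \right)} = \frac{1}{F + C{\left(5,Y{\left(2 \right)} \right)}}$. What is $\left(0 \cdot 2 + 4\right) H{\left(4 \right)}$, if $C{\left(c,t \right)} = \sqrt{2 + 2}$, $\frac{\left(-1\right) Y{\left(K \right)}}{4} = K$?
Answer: $\frac{2}{3} \approx 0.66667$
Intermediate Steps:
$Y{\left(K \right)} = - 4 K$
$C{\left(c,t \right)} = 2$ ($C{\left(c,t \right)} = \sqrt{4} = 2$)
$H{\left(F \right)} = \frac{1}{2 + F}$ ($H{\left(F \right)} = \frac{1}{F + 2} = \frac{1}{2 + F}$)
$\left(0 \cdot 2 + 4\right) H{\left(4 \right)} = \frac{0 \cdot 2 + 4}{2 + 4} = \frac{0 + 4}{6} = 4 \cdot \frac{1}{6} = \frac{2}{3}$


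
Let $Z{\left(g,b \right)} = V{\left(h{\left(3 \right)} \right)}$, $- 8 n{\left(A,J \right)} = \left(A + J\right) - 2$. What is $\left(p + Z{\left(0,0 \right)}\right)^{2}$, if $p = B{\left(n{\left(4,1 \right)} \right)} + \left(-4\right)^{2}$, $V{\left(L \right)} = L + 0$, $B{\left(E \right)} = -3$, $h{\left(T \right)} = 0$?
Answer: $169$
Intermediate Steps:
$n{\left(A,J \right)} = \frac{1}{4} - \frac{A}{8} - \frac{J}{8}$ ($n{\left(A,J \right)} = - \frac{\left(A + J\right) - 2}{8} = - \frac{-2 + A + J}{8} = \frac{1}{4} - \frac{A}{8} - \frac{J}{8}$)
$V{\left(L \right)} = L$
$Z{\left(g,b \right)} = 0$
$p = 13$ ($p = -3 + \left(-4\right)^{2} = -3 + 16 = 13$)
$\left(p + Z{\left(0,0 \right)}\right)^{2} = \left(13 + 0\right)^{2} = 13^{2} = 169$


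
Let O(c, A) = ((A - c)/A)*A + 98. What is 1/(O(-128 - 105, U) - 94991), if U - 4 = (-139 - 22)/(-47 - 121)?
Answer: -24/2271721 ≈ -1.0565e-5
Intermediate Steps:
U = 119/24 (U = 4 + (-139 - 22)/(-47 - 121) = 4 - 161/(-168) = 4 - 161*(-1/168) = 4 + 23/24 = 119/24 ≈ 4.9583)
O(c, A) = 98 + A - c (O(c, A) = ((A - c)/A)*A + 98 = (A - c) + 98 = 98 + A - c)
1/(O(-128 - 105, U) - 94991) = 1/((98 + 119/24 - (-128 - 105)) - 94991) = 1/((98 + 119/24 - 1*(-233)) - 94991) = 1/((98 + 119/24 + 233) - 94991) = 1/(8063/24 - 94991) = 1/(-2271721/24) = -24/2271721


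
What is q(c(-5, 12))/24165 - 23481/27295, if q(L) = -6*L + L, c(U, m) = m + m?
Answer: -38046251/43972245 ≈ -0.86523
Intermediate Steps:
c(U, m) = 2*m
q(L) = -5*L
q(c(-5, 12))/24165 - 23481/27295 = -10*12/24165 - 23481/27295 = -5*24*(1/24165) - 23481*1/27295 = -120*1/24165 - 23481/27295 = -8/1611 - 23481/27295 = -38046251/43972245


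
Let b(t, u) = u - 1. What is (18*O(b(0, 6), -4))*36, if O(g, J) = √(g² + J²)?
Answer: 648*√41 ≈ 4149.2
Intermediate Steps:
b(t, u) = -1 + u
O(g, J) = √(J² + g²)
(18*O(b(0, 6), -4))*36 = (18*√((-4)² + (-1 + 6)²))*36 = (18*√(16 + 5²))*36 = (18*√(16 + 25))*36 = (18*√41)*36 = 648*√41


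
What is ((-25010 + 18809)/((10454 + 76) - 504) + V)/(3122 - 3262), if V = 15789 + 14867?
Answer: -975717/4456 ≈ -218.97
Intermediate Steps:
V = 30656
((-25010 + 18809)/((10454 + 76) - 504) + V)/(3122 - 3262) = ((-25010 + 18809)/((10454 + 76) - 504) + 30656)/(3122 - 3262) = (-6201/(10530 - 504) + 30656)/(-140) = (-6201/10026 + 30656)*(-1/140) = (-6201*1/10026 + 30656)*(-1/140) = (-689/1114 + 30656)*(-1/140) = (34150095/1114)*(-1/140) = -975717/4456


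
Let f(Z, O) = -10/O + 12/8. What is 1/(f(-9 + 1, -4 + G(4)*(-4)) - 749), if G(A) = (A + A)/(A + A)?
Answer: -4/2985 ≈ -0.0013400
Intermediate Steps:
G(A) = 1 (G(A) = (2*A)/((2*A)) = (2*A)*(1/(2*A)) = 1)
f(Z, O) = 3/2 - 10/O (f(Z, O) = -10/O + 12*(1/8) = -10/O + 3/2 = 3/2 - 10/O)
1/(f(-9 + 1, -4 + G(4)*(-4)) - 749) = 1/((3/2 - 10/(-4 + 1*(-4))) - 749) = 1/((3/2 - 10/(-4 - 4)) - 749) = 1/((3/2 - 10/(-8)) - 749) = 1/((3/2 - 10*(-1/8)) - 749) = 1/((3/2 + 5/4) - 749) = 1/(11/4 - 749) = 1/(-2985/4) = -4/2985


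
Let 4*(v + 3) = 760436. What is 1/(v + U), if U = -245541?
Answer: -1/55435 ≈ -1.8039e-5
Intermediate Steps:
v = 190106 (v = -3 + (¼)*760436 = -3 + 190109 = 190106)
1/(v + U) = 1/(190106 - 245541) = 1/(-55435) = -1/55435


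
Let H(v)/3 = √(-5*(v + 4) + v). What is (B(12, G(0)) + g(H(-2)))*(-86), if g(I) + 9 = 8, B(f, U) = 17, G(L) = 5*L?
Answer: -1376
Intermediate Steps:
H(v) = 3*√(-20 - 4*v) (H(v) = 3*√(-5*(v + 4) + v) = 3*√(-5*(4 + v) + v) = 3*√((-20 - 5*v) + v) = 3*√(-20 - 4*v))
g(I) = -1 (g(I) = -9 + 8 = -1)
(B(12, G(0)) + g(H(-2)))*(-86) = (17 - 1)*(-86) = 16*(-86) = -1376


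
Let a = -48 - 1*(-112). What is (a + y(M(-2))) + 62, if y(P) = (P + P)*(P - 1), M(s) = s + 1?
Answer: 130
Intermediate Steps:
M(s) = 1 + s
y(P) = 2*P*(-1 + P) (y(P) = (2*P)*(-1 + P) = 2*P*(-1 + P))
a = 64 (a = -48 + 112 = 64)
(a + y(M(-2))) + 62 = (64 + 2*(1 - 2)*(-1 + (1 - 2))) + 62 = (64 + 2*(-1)*(-1 - 1)) + 62 = (64 + 2*(-1)*(-2)) + 62 = (64 + 4) + 62 = 68 + 62 = 130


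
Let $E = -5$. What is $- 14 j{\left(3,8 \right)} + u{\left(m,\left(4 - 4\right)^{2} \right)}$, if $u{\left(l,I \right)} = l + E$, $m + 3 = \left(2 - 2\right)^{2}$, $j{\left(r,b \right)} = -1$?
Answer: $6$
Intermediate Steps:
$m = -3$ ($m = -3 + \left(2 - 2\right)^{2} = -3 + 0^{2} = -3 + 0 = -3$)
$u{\left(l,I \right)} = -5 + l$ ($u{\left(l,I \right)} = l - 5 = -5 + l$)
$- 14 j{\left(3,8 \right)} + u{\left(m,\left(4 - 4\right)^{2} \right)} = \left(-14\right) \left(-1\right) - 8 = 14 - 8 = 6$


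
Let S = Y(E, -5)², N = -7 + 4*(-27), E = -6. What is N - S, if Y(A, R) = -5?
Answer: -140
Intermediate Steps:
N = -115 (N = -7 - 108 = -115)
S = 25 (S = (-5)² = 25)
N - S = -115 - 1*25 = -115 - 25 = -140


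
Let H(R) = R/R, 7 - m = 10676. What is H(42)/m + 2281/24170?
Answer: 24311819/257869730 ≈ 0.094279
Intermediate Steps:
m = -10669 (m = 7 - 1*10676 = 7 - 10676 = -10669)
H(R) = 1
H(42)/m + 2281/24170 = 1/(-10669) + 2281/24170 = 1*(-1/10669) + 2281*(1/24170) = -1/10669 + 2281/24170 = 24311819/257869730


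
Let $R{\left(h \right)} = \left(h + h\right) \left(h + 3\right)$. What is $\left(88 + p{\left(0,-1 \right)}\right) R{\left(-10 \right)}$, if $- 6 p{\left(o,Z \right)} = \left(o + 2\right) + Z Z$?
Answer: $12250$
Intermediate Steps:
$R{\left(h \right)} = 2 h \left(3 + h\right)$
$p{\left(o,Z \right)} = - \frac{1}{3} - \frac{o}{6} - \frac{Z^{2}}{6}$ ($p{\left(o,Z \right)} = - \frac{\left(o + 2\right) + Z Z}{6} = - \frac{\left(2 + o\right) + Z^{2}}{6} = - \frac{2 + o + Z^{2}}{6} = - \frac{1}{3} - \frac{o}{6} - \frac{Z^{2}}{6}$)
$\left(88 + p{\left(0,-1 \right)}\right) R{\left(-10 \right)} = \left(88 - \left(\frac{1}{3} + \frac{\left(-1\right)^{2}}{6}\right)\right) 2 \left(-10\right) \left(3 - 10\right) = \left(88 - \frac{1}{2}\right) 2 \left(-10\right) \left(-7\right) = \left(88 - \frac{1}{2}\right) 140 = \frac{175}{2} \cdot 140 = 12250$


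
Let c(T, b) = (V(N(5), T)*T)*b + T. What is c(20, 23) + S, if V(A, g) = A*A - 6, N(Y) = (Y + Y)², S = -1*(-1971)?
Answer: 4599231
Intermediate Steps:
S = 1971
N(Y) = 4*Y² (N(Y) = (2*Y)² = 4*Y²)
V(A, g) = -6 + A² (V(A, g) = A² - 6 = -6 + A²)
c(T, b) = T + 9994*T*b (c(T, b) = ((-6 + (4*5²)²)*T)*b + T = ((-6 + (4*25)²)*T)*b + T = ((-6 + 100²)*T)*b + T = ((-6 + 10000)*T)*b + T = (9994*T)*b + T = 9994*T*b + T = T + 9994*T*b)
c(20, 23) + S = 20*(1 + 9994*23) + 1971 = 20*(1 + 229862) + 1971 = 20*229863 + 1971 = 4597260 + 1971 = 4599231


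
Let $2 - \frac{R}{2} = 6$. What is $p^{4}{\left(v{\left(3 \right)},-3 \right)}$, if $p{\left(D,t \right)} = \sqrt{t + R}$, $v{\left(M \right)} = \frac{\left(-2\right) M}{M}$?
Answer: $121$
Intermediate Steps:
$R = -8$ ($R = 4 - 12 = -8$)
$v{\left(M \right)} = -2$
$p{\left(D,t \right)} = \sqrt{-8 + t}$ ($p{\left(D,t \right)} = \sqrt{t - 8} = \sqrt{-8 + t}$)
$p^{4}{\left(v{\left(3 \right)},-3 \right)} = \left(\sqrt{-8 - 3}\right)^{4} = \left(\sqrt{-11}\right)^{4} = \left(i \sqrt{11}\right)^{4} = 121$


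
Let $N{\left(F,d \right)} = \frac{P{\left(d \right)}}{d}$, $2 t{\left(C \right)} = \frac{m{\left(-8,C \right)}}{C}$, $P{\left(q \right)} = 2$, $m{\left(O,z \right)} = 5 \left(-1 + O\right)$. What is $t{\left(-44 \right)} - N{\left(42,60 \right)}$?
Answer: $\frac{631}{1320} \approx 0.47803$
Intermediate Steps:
$m{\left(O,z \right)} = -5 + 5 O$
$t{\left(C \right)} = - \frac{45}{2 C}$ ($t{\left(C \right)} = \frac{\left(-5 + 5 \left(-8\right)\right) \frac{1}{C}}{2} = \frac{\left(-5 - 40\right) \frac{1}{C}}{2} = \frac{\left(-45\right) \frac{1}{C}}{2} = - \frac{45}{2 C}$)
$N{\left(F,d \right)} = \frac{2}{d}$
$t{\left(-44 \right)} - N{\left(42,60 \right)} = - \frac{45}{2 \left(-44\right)} - \frac{2}{60} = \left(- \frac{45}{2}\right) \left(- \frac{1}{44}\right) - 2 \cdot \frac{1}{60} = \frac{45}{88} - \frac{1}{30} = \frac{631}{1320}$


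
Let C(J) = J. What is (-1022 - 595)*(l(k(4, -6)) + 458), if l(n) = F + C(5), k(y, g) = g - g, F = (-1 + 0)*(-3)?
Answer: -753522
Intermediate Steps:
F = 3 (F = -1*(-3) = 3)
k(y, g) = 0
l(n) = 8 (l(n) = 3 + 5 = 8)
(-1022 - 595)*(l(k(4, -6)) + 458) = (-1022 - 595)*(8 + 458) = -1617*466 = -753522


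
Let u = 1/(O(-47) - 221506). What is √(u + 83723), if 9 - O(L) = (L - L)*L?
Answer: √4107527489415010/221497 ≈ 289.35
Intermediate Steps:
O(L) = 9 (O(L) = 9 - (L - L)*L = 9 - 0*L = 9 - 1*0 = 9 + 0 = 9)
u = -1/221497 (u = 1/(9 - 221506) = 1/(-221497) = -1/221497 ≈ -4.5147e-6)
√(u + 83723) = √(-1/221497 + 83723) = √(18544393330/221497) = √4107527489415010/221497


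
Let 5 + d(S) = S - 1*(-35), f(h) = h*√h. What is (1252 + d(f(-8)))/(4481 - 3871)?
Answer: 641/305 - 8*I*√2/305 ≈ 2.1016 - 0.037094*I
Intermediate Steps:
f(h) = h^(3/2)
d(S) = 30 + S (d(S) = -5 + (S - 1*(-35)) = -5 + (S + 35) = -5 + (35 + S) = 30 + S)
(1252 + d(f(-8)))/(4481 - 3871) = (1252 + (30 + (-8)^(3/2)))/(4481 - 3871) = (1252 + (30 - 16*I*√2))/610 = (1282 - 16*I*√2)*(1/610) = 641/305 - 8*I*√2/305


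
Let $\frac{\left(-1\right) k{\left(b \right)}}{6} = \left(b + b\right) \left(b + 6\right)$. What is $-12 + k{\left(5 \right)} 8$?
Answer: $-5292$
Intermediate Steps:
$k{\left(b \right)} = - 12 b \left(6 + b\right)$ ($k{\left(b \right)} = - 6 \left(b + b\right) \left(b + 6\right) = - 6 \cdot 2 b \left(6 + b\right) = - 12 b \left(6 + b\right)$)
$-12 + k{\left(5 \right)} 8 = -12 + \left(-12\right) 5 \left(6 + 5\right) 8 = -12 + \left(-12\right) 5 \cdot 11 \cdot 8 = -12 - 5280 = -5292$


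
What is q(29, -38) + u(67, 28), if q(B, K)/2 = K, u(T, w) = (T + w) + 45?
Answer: 64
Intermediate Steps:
u(T, w) = 45 + T + w
q(B, K) = 2*K
q(29, -38) + u(67, 28) = 2*(-38) + (45 + 67 + 28) = -76 + 140 = 64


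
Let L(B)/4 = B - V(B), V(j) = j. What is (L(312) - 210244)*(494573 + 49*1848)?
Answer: -123019020500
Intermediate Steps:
L(B) = 0 (L(B) = 4*(B - B) = 4*0 = 0)
(L(312) - 210244)*(494573 + 49*1848) = (0 - 210244)*(494573 + 49*1848) = -210244*(494573 + 90552) = -210244*585125 = -123019020500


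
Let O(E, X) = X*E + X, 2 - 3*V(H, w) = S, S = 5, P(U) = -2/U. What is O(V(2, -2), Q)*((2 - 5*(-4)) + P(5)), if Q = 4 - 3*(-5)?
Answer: 0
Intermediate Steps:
Q = 19 (Q = 4 + 15 = 19)
V(H, w) = -1 (V(H, w) = ⅔ - ⅓*5 = ⅔ - 5/3 = -1)
O(E, X) = X + E*X (O(E, X) = E*X + X = X + E*X)
O(V(2, -2), Q)*((2 - 5*(-4)) + P(5)) = (19*(1 - 1))*((2 - 5*(-4)) - 2/5) = (19*0)*((2 + 20) - 2*⅕) = 0*(22 - ⅖) = 0*(108/5) = 0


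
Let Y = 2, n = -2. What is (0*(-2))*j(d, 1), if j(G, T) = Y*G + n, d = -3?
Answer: 0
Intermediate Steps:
j(G, T) = -2 + 2*G (j(G, T) = 2*G - 2 = -2 + 2*G)
(0*(-2))*j(d, 1) = (0*(-2))*(-2 + 2*(-3)) = 0*(-2 - 6) = 0*(-8) = 0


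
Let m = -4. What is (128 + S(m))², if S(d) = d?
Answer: 15376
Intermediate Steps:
(128 + S(m))² = (128 - 4)² = 124² = 15376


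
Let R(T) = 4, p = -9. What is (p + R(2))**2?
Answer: 25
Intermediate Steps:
(p + R(2))**2 = (-9 + 4)**2 = (-5)**2 = 25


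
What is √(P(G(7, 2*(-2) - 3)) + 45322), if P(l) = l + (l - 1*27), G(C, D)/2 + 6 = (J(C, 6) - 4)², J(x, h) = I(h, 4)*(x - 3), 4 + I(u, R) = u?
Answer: √45335 ≈ 212.92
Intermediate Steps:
I(u, R) = -4 + u
J(x, h) = (-4 + h)*(-3 + x) (J(x, h) = (-4 + h)*(x - 3) = (-4 + h)*(-3 + x))
G(C, D) = -12 + 2*(-10 + 2*C)² (G(C, D) = -12 + 2*((-4 + 6)*(-3 + C) - 4)² = -12 + 2*(2*(-3 + C) - 4)² = -12 + 2*((-6 + 2*C) - 4)² = -12 + 2*(-10 + 2*C)²)
P(l) = -27 + 2*l (P(l) = l + (l - 27) = l + (-27 + l) = -27 + 2*l)
√(P(G(7, 2*(-2) - 3)) + 45322) = √((-27 + 2*(-12 + 8*(-5 + 7)²)) + 45322) = √((-27 + 2*(-12 + 8*2²)) + 45322) = √((-27 + 2*(-12 + 8*4)) + 45322) = √((-27 + 2*(-12 + 32)) + 45322) = √((-27 + 2*20) + 45322) = √((-27 + 40) + 45322) = √(13 + 45322) = √45335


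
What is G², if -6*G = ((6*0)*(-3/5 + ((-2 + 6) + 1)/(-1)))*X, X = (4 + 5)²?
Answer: 0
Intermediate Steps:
X = 81 (X = 9² = 81)
G = 0 (G = -(6*0)*(-3/5 + ((-2 + 6) + 1)/(-1))*81/6 = -0*(-3*⅕ + (4 + 1)*(-1))*81/6 = -0*(-⅗ + 5*(-1))*81/6 = -0*(-⅗ - 5)*81/6 = -0*(-28/5)*81/6 = -0*81 = -⅙*0 = 0)
G² = 0² = 0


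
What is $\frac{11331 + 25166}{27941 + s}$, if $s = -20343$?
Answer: $\frac{36497}{7598} \approx 4.8035$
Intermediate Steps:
$\frac{11331 + 25166}{27941 + s} = \frac{11331 + 25166}{27941 - 20343} = \frac{36497}{7598}$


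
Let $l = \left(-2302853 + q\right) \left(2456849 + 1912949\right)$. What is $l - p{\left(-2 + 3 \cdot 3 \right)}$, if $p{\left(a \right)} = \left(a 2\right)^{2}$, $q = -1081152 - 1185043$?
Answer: $-19965816812500$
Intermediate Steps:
$q = -2266195$
$l = -19965816812304$ ($l = \left(-2302853 - 2266195\right) \left(2456849 + 1912949\right) = \left(-4569048\right) 4369798 = -19965816812304$)
$p{\left(a \right)} = 4 a^{2}$ ($p{\left(a \right)} = \left(2 a\right)^{2} = 4 a^{2}$)
$l - p{\left(-2 + 3 \cdot 3 \right)} = -19965816812304 - 4 \left(-2 + 3 \cdot 3\right)^{2} = -19965816812304 - 4 \left(-2 + 9\right)^{2} = -19965816812304 - 4 \cdot 7^{2} = -19965816812304 - 4 \cdot 49 = -19965816812304 - 196 = -19965816812500$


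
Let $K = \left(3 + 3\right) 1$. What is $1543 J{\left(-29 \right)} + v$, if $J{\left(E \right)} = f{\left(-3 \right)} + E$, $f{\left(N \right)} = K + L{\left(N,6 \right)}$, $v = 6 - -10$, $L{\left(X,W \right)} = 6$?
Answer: $-26215$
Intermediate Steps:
$K = 6$ ($K = 6 \cdot 1 = 6$)
$v = 16$ ($v = 6 + 10 = 16$)
$f{\left(N \right)} = 12$ ($f{\left(N \right)} = 6 + 6 = 12$)
$J{\left(E \right)} = 12 + E$
$1543 J{\left(-29 \right)} + v = 1543 \left(12 - 29\right) + 16 = 1543 \left(-17\right) + 16 = -26231 + 16 = -26215$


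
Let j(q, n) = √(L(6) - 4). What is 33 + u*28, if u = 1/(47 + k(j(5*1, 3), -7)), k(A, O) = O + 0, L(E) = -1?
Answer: 337/10 ≈ 33.700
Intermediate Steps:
j(q, n) = I*√5 (j(q, n) = √(-1 - 4) = √(-5) = I*√5)
k(A, O) = O
u = 1/40 (u = 1/(47 - 7) = 1/40 ≈ 0.025000)
33 + u*28 = 33 + (1/40)*28 = 33 + 7/10 = 337/10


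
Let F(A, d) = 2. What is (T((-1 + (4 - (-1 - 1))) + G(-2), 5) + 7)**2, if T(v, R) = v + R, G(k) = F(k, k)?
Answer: 361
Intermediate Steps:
G(k) = 2
T(v, R) = R + v
(T((-1 + (4 - (-1 - 1))) + G(-2), 5) + 7)**2 = ((5 + ((-1 + (4 - (-1 - 1))) + 2)) + 7)**2 = ((5 + ((-1 + (4 - 1*(-2))) + 2)) + 7)**2 = ((5 + ((-1 + (4 + 2)) + 2)) + 7)**2 = ((5 + ((-1 + 6) + 2)) + 7)**2 = ((5 + (5 + 2)) + 7)**2 = ((5 + 7) + 7)**2 = (12 + 7)**2 = 19**2 = 361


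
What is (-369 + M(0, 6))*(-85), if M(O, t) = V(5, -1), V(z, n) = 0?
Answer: 31365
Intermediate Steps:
M(O, t) = 0
(-369 + M(0, 6))*(-85) = (-369 + 0)*(-85) = -369*(-85) = 31365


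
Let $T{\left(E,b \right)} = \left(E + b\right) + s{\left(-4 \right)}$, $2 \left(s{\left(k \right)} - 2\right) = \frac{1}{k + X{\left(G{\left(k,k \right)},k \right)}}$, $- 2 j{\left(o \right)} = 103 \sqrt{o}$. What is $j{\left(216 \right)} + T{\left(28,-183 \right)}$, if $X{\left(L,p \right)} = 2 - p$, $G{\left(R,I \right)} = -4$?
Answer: $- \frac{611}{4} - 309 \sqrt{6} \approx -909.64$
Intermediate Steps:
$j{\left(o \right)} = - \frac{103 \sqrt{o}}{2}$
$s{\left(k \right)} = \frac{9}{4}$ ($s{\left(k \right)} = 2 + \frac{1}{2 \left(k - \left(-2 + k\right)\right)} = 2 + \frac{1}{2 \cdot 2} = 2 + \frac{1}{2} \cdot \frac{1}{2} = 2 + \frac{1}{4} = \frac{9}{4}$)
$T{\left(E,b \right)} = \frac{9}{4} + E + b$ ($T{\left(E,b \right)} = \left(E + b\right) + \frac{9}{4} = \frac{9}{4} + E + b$)
$j{\left(216 \right)} + T{\left(28,-183 \right)} = - \frac{103 \sqrt{216}}{2} + \left(\frac{9}{4} + 28 - 183\right) = - \frac{103 \cdot 6 \sqrt{6}}{2} - \frac{611}{4} = - 309 \sqrt{6} - \frac{611}{4} = - \frac{611}{4} - 309 \sqrt{6}$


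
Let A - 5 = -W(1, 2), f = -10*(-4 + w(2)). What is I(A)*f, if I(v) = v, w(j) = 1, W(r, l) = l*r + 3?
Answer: 0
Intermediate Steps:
W(r, l) = 3 + l*r
f = 30 (f = -10*(-4 + 1) = -10*(-3) = 30)
A = 0 (A = 5 - (3 + 2*1) = 5 - (3 + 2) = 5 - 1*5 = 5 - 5 = 0)
I(A)*f = 0*30 = 0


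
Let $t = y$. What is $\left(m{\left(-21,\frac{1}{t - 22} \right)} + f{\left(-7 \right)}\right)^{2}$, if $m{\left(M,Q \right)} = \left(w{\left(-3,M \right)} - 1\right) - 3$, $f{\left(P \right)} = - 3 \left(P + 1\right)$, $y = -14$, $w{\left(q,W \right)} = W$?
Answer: $49$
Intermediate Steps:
$t = -14$
$f{\left(P \right)} = -3 - 3 P$ ($f{\left(P \right)} = - 3 \left(1 + P\right) = -3 - 3 P$)
$m{\left(M,Q \right)} = -4 + M$ ($m{\left(M,Q \right)} = \left(M - 1\right) - 3 = \left(-1 + M\right) - 3 = -4 + M$)
$\left(m{\left(-21,\frac{1}{t - 22} \right)} + f{\left(-7 \right)}\right)^{2} = \left(\left(-4 - 21\right) - -18\right)^{2} = \left(-25 + \left(-3 + 21\right)\right)^{2} = \left(-25 + 18\right)^{2} = \left(-7\right)^{2} = 49$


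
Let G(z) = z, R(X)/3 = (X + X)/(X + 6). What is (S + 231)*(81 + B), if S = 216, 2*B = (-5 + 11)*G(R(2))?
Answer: 76437/2 ≈ 38219.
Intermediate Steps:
R(X) = 6*X/(6 + X) (R(X) = 3*((X + X)/(X + 6)) = 3*((2*X)/(6 + X)) = 3*(2*X/(6 + X)) = 6*X/(6 + X))
B = 9/2 (B = ((-5 + 11)*(6*2/(6 + 2)))/2 = (6*(6*2/8))/2 = (6*(6*2*(⅛)))/2 = (6*(3/2))/2 = (½)*9 = 9/2 ≈ 4.5000)
(S + 231)*(81 + B) = (216 + 231)*(81 + 9/2) = 447*(171/2) = 76437/2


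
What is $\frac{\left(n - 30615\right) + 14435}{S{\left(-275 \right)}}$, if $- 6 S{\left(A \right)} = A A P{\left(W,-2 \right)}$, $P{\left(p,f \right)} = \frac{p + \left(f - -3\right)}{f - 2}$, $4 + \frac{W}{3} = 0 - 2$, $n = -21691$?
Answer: $\frac{908904}{1285625} \approx 0.70697$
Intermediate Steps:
$W = -18$ ($W = -12 + 3 \left(0 - 2\right) = -12 + 3 \left(-2\right) = -12 - 6 = -18$)
$P{\left(p,f \right)} = \frac{3 + f + p}{-2 + f}$ ($P{\left(p,f \right)} = \frac{p + \left(f + 3\right)}{-2 + f} = \frac{p + \left(3 + f\right)}{-2 + f} = \frac{3 + f + p}{-2 + f}$)
$S{\left(A \right)} = - \frac{17 A^{2}}{24}$ ($S{\left(A \right)} = - \frac{A A \frac{3 - 2 - 18}{-2 - 2}}{6} = - \frac{A^{2} \frac{1}{-4} \left(-17\right)}{6} = - \frac{A^{2} \left(\left(- \frac{1}{4}\right) \left(-17\right)\right)}{6} = - \frac{A^{2} \cdot \frac{17}{4}}{6} = - \frac{\frac{17}{4} A^{2}}{6} = - \frac{17 A^{2}}{24}$)
$\frac{\left(n - 30615\right) + 14435}{S{\left(-275 \right)}} = \frac{\left(-21691 - 30615\right) + 14435}{\left(- \frac{17}{24}\right) \left(-275\right)^{2}} = \frac{-52306 + 14435}{\left(- \frac{17}{24}\right) 75625} = - \frac{37871}{- \frac{1285625}{24}} = \left(-37871\right) \left(- \frac{24}{1285625}\right) = \frac{908904}{1285625}$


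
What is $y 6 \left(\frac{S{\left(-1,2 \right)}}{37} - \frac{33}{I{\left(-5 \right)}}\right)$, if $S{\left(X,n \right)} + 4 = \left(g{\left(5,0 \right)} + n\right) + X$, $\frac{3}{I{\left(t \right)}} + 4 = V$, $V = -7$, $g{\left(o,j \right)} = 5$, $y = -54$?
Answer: $- \frac{1451196}{37} \approx -39222.0$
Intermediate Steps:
$I{\left(t \right)} = - \frac{3}{11}$ ($I{\left(t \right)} = \frac{3}{-4 - 7} = \frac{3}{-11} = 3 \left(- \frac{1}{11}\right) = - \frac{3}{11}$)
$S{\left(X,n \right)} = 1 + X + n$ ($S{\left(X,n \right)} = -4 + \left(\left(5 + n\right) + X\right) = -4 + \left(5 + X + n\right) = 1 + X + n$)
$y 6 \left(\frac{S{\left(-1,2 \right)}}{37} - \frac{33}{I{\left(-5 \right)}}\right) = \left(-54\right) 6 \left(\frac{1 - 1 + 2}{37} - \frac{33}{- \frac{3}{11}}\right) = - 324 \left(2 \cdot \frac{1}{37} - -121\right) = - 324 \left(\frac{2}{37} + 121\right) = \left(-324\right) \frac{4479}{37} = - \frac{1451196}{37}$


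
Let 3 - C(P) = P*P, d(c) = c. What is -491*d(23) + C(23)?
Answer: -11819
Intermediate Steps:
C(P) = 3 - P² (C(P) = 3 - P*P = 3 - P²)
-491*d(23) + C(23) = -491*23 + (3 - 1*23²) = -11293 + (3 - 1*529) = -11293 + (3 - 529) = -11293 - 526 = -11819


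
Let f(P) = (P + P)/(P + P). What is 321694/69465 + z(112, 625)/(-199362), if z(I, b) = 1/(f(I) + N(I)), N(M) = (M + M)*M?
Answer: 536348955800609/115816521962790 ≈ 4.6310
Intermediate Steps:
f(P) = 1 (f(P) = (2*P)/((2*P)) = (2*P)*(1/(2*P)) = 1)
N(M) = 2*M² (N(M) = (2*M)*M = 2*M²)
z(I, b) = 1/(1 + 2*I²)
321694/69465 + z(112, 625)/(-199362) = 321694/69465 + 1/((1 + 2*112²)*(-199362)) = 321694*(1/69465) - 1/199362/(1 + 2*12544) = 321694/69465 - 1/199362/(1 + 25088) = 321694/69465 - 1/199362/25089 = 321694/69465 + (1/25089)*(-1/199362) = 321694/69465 - 1/5001793218 = 536348955800609/115816521962790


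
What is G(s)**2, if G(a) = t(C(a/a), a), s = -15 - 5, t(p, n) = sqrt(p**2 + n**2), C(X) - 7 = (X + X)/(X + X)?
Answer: 464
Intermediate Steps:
C(X) = 8 (C(X) = 7 + (X + X)/(X + X) = 7 + (2*X)/((2*X)) = 7 + (2*X)*(1/(2*X)) = 7 + 1 = 8)
t(p, n) = sqrt(n**2 + p**2)
s = -20
G(a) = sqrt(64 + a**2) (G(a) = sqrt(a**2 + 8**2) = sqrt(a**2 + 64) = sqrt(64 + a**2))
G(s)**2 = (sqrt(64 + (-20)**2))**2 = (sqrt(64 + 400))**2 = (sqrt(464))**2 = (4*sqrt(29))**2 = 464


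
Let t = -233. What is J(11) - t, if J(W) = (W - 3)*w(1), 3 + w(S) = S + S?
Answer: 225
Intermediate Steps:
w(S) = -3 + 2*S (w(S) = -3 + (S + S) = -3 + 2*S)
J(W) = 3 - W (J(W) = (W - 3)*(-3 + 2*1) = (-3 + W)*(-3 + 2) = (-3 + W)*(-1) = 3 - W)
J(11) - t = (3 - 1*11) - 1*(-233) = (3 - 11) + 233 = -8 + 233 = 225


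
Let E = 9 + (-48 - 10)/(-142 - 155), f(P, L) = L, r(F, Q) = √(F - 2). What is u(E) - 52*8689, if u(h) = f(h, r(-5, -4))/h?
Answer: -451828 + 297*I*√7/2731 ≈ -4.5183e+5 + 0.28773*I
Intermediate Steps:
r(F, Q) = √(-2 + F)
E = 2731/297 (E = 9 - 58/(-297) = 9 - 58*(-1/297) = 9 + 58/297 = 2731/297 ≈ 9.1953)
u(h) = I*√7/h (u(h) = √(-2 - 5)/h = √(-7)/h = (I*√7)/h = I*√7/h)
u(E) - 52*8689 = I*√7/(2731/297) - 52*8689 = I*√7*(297/2731) - 451828 = 297*I*√7/2731 - 451828 = -451828 + 297*I*√7/2731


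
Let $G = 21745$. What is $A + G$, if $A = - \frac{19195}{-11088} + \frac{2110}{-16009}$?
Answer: $\frac{50132348495}{2305296} \approx 21747.0$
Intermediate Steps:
$A = \frac{3686975}{2305296}$ ($A = \left(-19195\right) \left(- \frac{1}{11088}\right) + 2110 \left(- \frac{1}{16009}\right) = \frac{1745}{1008} - \frac{2110}{16009} = \frac{3686975}{2305296} \approx 1.5993$)
$A + G = \frac{3686975}{2305296} + 21745 = \frac{50132348495}{2305296}$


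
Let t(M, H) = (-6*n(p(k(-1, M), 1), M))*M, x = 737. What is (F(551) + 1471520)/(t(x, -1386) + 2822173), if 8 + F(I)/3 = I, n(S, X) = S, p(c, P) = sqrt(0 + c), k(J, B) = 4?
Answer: 1473149/2813329 ≈ 0.52363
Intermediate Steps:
p(c, P) = sqrt(c)
F(I) = -24 + 3*I
t(M, H) = -12*M (t(M, H) = (-6*sqrt(4))*M = (-6*2)*M = -12*M)
(F(551) + 1471520)/(t(x, -1386) + 2822173) = ((-24 + 3*551) + 1471520)/(-12*737 + 2822173) = ((-24 + 1653) + 1471520)/(-8844 + 2822173) = (1629 + 1471520)/2813329 = 1473149*(1/2813329) = 1473149/2813329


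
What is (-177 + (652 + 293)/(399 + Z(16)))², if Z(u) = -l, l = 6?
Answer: 523128384/17161 ≈ 30484.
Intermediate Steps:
Z(u) = -6 (Z(u) = -1*6 = -6)
(-177 + (652 + 293)/(399 + Z(16)))² = (-177 + (652 + 293)/(399 - 6))² = (-177 + 945/393)² = (-177 + 945*(1/393))² = (-177 + 315/131)² = (-22872/131)² = 523128384/17161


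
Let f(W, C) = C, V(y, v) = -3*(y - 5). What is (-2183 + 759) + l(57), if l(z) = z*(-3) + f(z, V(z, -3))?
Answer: -1751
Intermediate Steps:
V(y, v) = 15 - 3*y (V(y, v) = -3*(-5 + y) = 15 - 3*y)
l(z) = 15 - 6*z (l(z) = z*(-3) + (15 - 3*z) = -3*z + (15 - 3*z) = 15 - 6*z)
(-2183 + 759) + l(57) = (-2183 + 759) + (15 - 6*57) = -1424 + (15 - 342) = -1424 - 327 = -1751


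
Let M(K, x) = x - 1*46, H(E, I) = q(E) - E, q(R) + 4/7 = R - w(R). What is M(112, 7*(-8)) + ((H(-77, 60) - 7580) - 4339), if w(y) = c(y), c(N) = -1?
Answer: -84144/7 ≈ -12021.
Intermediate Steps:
w(y) = -1
q(R) = 3/7 + R (q(R) = -4/7 + (R - 1*(-1)) = -4/7 + (R + 1) = -4/7 + (1 + R) = 3/7 + R)
H(E, I) = 3/7 (H(E, I) = (3/7 + E) - E = 3/7)
M(K, x) = -46 + x (M(K, x) = x - 46 = -46 + x)
M(112, 7*(-8)) + ((H(-77, 60) - 7580) - 4339) = (-46 + 7*(-8)) + ((3/7 - 7580) - 4339) = (-46 - 56) + (-53057/7 - 4339) = -102 - 83430/7 = -84144/7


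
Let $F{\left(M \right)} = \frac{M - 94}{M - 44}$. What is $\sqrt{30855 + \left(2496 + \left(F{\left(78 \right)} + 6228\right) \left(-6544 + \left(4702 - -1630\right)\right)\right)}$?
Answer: $\frac{i \sqrt{371909833}}{17} \approx 1134.4 i$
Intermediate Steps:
$F{\left(M \right)} = \frac{-94 + M}{-44 + M}$
$\sqrt{30855 + \left(2496 + \left(F{\left(78 \right)} + 6228\right) \left(-6544 + \left(4702 - -1630\right)\right)\right)} = \sqrt{30855 + \left(2496 + \left(\frac{-94 + 78}{-44 + 78} + 6228\right) \left(-6544 + \left(4702 - -1630\right)\right)\right)} = \sqrt{30855 + \left(2496 + \left(\frac{1}{34} \left(-16\right) + 6228\right) \left(-6544 + \left(4702 + \left(-119 + 1749\right)\right)\right)\right)} = \sqrt{30855 + \left(2496 + \left(\frac{1}{34} \left(-16\right) + 6228\right) \left(-6544 + \left(4702 + 1630\right)\right)\right)} = \sqrt{30855 + \left(2496 + \left(- \frac{8}{17} + 6228\right) \left(-6544 + 6332\right)\right)} = \sqrt{30855 + \left(2496 + \frac{105868}{17} \left(-212\right)\right)} = \sqrt{30855 + \left(2496 - \frac{22444016}{17}\right)} = \sqrt{30855 - \frac{22401584}{17}} = \sqrt{- \frac{21877049}{17}} = \frac{i \sqrt{371909833}}{17}$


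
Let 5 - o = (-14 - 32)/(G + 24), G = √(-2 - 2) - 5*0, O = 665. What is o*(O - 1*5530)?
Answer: -973973/29 + 22379*I/29 ≈ -33585.0 + 771.69*I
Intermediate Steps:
G = 2*I (G = √(-4) + 0 = 2*I + 0 = 2*I ≈ 2.0*I)
o = 5 + 23*(24 - 2*I)/290 (o = 5 - (-14 - 32)/(2*I + 24) = 5 - (-46)/(24 + 2*I) = 5 - (-46)*(24 - 2*I)/580 = 5 - (-23)*(24 - 2*I)/290 = 5 + 23*(24 - 2*I)/290 ≈ 6.9035 - 0.15862*I)
o*(O - 1*5530) = (1001/145 - 23*I/145)*(665 - 1*5530) = (1001/145 - 23*I/145)*(665 - 5530) = (1001/145 - 23*I/145)*(-4865) = -973973/29 + 22379*I/29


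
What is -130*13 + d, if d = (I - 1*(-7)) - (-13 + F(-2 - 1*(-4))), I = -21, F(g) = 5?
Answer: -1696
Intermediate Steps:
d = -6 (d = (-21 - 1*(-7)) - (-13 + 5) = (-21 + 7) - 1*(-8) = -14 + 8 = -6)
-130*13 + d = -130*13 - 6 = -1690 - 6 = -1696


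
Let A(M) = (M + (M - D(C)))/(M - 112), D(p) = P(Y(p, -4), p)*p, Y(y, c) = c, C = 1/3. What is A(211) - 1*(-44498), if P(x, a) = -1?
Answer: 13217173/297 ≈ 44502.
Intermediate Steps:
C = 1/3 ≈ 0.33333
D(p) = -p
A(M) = (1/3 + 2*M)/(-112 + M) (A(M) = (M + (M - (-1)/3))/(M - 112) = (M + (M - 1*(-1/3)))/(-112 + M) = (M + (M + 1/3))/(-112 + M) = (M + (1/3 + M))/(-112 + M) = (1/3 + 2*M)/(-112 + M))
A(211) - 1*(-44498) = (1 + 6*211)/(3*(-112 + 211)) - 1*(-44498) = (1/3)*(1 + 1266)/99 + 44498 = (1/3)*(1/99)*1267 + 44498 = 1267/297 + 44498 = 13217173/297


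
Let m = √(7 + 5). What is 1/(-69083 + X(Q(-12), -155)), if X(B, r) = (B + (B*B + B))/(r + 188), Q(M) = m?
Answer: -25076997/1732385064827 - 44*√3/1732385064827 ≈ -1.4475e-5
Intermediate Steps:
m = 2*√3 (m = √12 = 2*√3 ≈ 3.4641)
Q(M) = 2*√3
X(B, r) = (B² + 2*B)/(188 + r) (X(B, r) = (B + (B² + B))/(188 + r) = (B + (B + B²))/(188 + r) = (B² + 2*B)/(188 + r))
1/(-69083 + X(Q(-12), -155)) = 1/(-69083 + (2*√3)*(2 + 2*√3)/(188 - 155)) = 1/(-69083 + (2*√3)*(2 + 2*√3)/33) = 1/(-69083 + (2*√3)*(1/33)*(2 + 2*√3)) = 1/(-69083 + 2*√3*(2 + 2*√3)/33)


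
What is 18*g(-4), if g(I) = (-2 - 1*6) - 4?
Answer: -216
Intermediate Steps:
g(I) = -12 (g(I) = (-2 - 6) - 4 = -8 - 4 = -12)
18*g(-4) = 18*(-12) = -216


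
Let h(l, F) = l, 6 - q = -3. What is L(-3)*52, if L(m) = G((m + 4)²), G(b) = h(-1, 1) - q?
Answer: -520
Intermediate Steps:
q = 9 (q = 6 - 1*(-3) = 6 + 3 = 9)
G(b) = -10 (G(b) = -1 - 1*9 = -1 - 9 = -10)
L(m) = -10
L(-3)*52 = -10*52 = -520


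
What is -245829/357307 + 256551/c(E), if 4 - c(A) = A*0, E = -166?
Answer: 91666484841/1429228 ≈ 64137.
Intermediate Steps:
c(A) = 4 (c(A) = 4 - A*0 = 4 - 1*0 = 4 + 0 = 4)
-245829/357307 + 256551/c(E) = -245829/357307 + 256551/4 = 91666484841/1429228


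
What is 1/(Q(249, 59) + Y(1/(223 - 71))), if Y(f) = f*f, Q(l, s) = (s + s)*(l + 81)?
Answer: 23104/899669761 ≈ 2.5681e-5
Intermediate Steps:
Q(l, s) = 2*s*(81 + l) (Q(l, s) = (2*s)*(81 + l) = 2*s*(81 + l))
Y(f) = f²
1/(Q(249, 59) + Y(1/(223 - 71))) = 1/(2*59*(81 + 249) + (1/(223 - 71))²) = 1/(2*59*330 + (1/152)²) = 1/(38940 + (1/152)²) = 1/(38940 + 1/23104) = 1/(899669761/23104) = 23104/899669761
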